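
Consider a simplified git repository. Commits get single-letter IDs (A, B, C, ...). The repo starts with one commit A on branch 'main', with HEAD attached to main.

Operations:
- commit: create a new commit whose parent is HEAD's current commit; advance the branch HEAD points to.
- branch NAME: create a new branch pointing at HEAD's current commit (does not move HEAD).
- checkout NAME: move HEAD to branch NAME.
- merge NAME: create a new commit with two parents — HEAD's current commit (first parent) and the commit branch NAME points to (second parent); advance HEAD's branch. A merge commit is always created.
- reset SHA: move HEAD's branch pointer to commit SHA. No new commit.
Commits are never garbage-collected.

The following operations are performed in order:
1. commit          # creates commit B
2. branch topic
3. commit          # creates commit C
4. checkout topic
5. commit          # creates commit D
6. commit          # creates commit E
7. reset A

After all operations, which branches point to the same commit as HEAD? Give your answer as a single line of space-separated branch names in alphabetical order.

After op 1 (commit): HEAD=main@B [main=B]
After op 2 (branch): HEAD=main@B [main=B topic=B]
After op 3 (commit): HEAD=main@C [main=C topic=B]
After op 4 (checkout): HEAD=topic@B [main=C topic=B]
After op 5 (commit): HEAD=topic@D [main=C topic=D]
After op 6 (commit): HEAD=topic@E [main=C topic=E]
After op 7 (reset): HEAD=topic@A [main=C topic=A]

Answer: topic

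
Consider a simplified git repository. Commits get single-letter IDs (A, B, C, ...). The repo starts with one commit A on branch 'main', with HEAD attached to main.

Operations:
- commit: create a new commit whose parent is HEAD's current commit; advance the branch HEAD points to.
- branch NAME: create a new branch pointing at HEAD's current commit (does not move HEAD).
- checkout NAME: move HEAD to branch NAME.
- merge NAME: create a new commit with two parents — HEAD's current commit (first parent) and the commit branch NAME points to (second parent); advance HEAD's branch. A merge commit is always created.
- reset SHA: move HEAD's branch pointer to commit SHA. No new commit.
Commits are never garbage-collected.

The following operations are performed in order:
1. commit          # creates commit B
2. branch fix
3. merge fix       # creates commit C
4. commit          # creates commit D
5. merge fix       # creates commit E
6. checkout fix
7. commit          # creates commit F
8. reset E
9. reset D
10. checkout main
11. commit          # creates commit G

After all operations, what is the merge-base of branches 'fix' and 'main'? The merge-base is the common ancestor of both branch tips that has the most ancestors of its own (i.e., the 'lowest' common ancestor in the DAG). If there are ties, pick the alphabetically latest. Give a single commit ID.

After op 1 (commit): HEAD=main@B [main=B]
After op 2 (branch): HEAD=main@B [fix=B main=B]
After op 3 (merge): HEAD=main@C [fix=B main=C]
After op 4 (commit): HEAD=main@D [fix=B main=D]
After op 5 (merge): HEAD=main@E [fix=B main=E]
After op 6 (checkout): HEAD=fix@B [fix=B main=E]
After op 7 (commit): HEAD=fix@F [fix=F main=E]
After op 8 (reset): HEAD=fix@E [fix=E main=E]
After op 9 (reset): HEAD=fix@D [fix=D main=E]
After op 10 (checkout): HEAD=main@E [fix=D main=E]
After op 11 (commit): HEAD=main@G [fix=D main=G]
ancestors(fix=D): ['A', 'B', 'C', 'D']
ancestors(main=G): ['A', 'B', 'C', 'D', 'E', 'G']
common: ['A', 'B', 'C', 'D']

Answer: D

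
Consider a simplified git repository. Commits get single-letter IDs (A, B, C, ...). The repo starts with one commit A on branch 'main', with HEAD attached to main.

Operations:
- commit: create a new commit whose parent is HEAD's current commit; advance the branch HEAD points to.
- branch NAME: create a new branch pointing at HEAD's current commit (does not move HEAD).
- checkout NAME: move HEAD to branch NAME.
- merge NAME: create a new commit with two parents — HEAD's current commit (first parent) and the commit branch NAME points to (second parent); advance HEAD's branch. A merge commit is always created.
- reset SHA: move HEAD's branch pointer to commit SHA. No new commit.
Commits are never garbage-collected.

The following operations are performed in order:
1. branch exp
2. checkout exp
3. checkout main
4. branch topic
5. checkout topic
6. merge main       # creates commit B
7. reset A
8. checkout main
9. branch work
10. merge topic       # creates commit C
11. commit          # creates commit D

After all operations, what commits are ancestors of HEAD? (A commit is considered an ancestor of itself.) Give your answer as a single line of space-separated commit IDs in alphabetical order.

Answer: A C D

Derivation:
After op 1 (branch): HEAD=main@A [exp=A main=A]
After op 2 (checkout): HEAD=exp@A [exp=A main=A]
After op 3 (checkout): HEAD=main@A [exp=A main=A]
After op 4 (branch): HEAD=main@A [exp=A main=A topic=A]
After op 5 (checkout): HEAD=topic@A [exp=A main=A topic=A]
After op 6 (merge): HEAD=topic@B [exp=A main=A topic=B]
After op 7 (reset): HEAD=topic@A [exp=A main=A topic=A]
After op 8 (checkout): HEAD=main@A [exp=A main=A topic=A]
After op 9 (branch): HEAD=main@A [exp=A main=A topic=A work=A]
After op 10 (merge): HEAD=main@C [exp=A main=C topic=A work=A]
After op 11 (commit): HEAD=main@D [exp=A main=D topic=A work=A]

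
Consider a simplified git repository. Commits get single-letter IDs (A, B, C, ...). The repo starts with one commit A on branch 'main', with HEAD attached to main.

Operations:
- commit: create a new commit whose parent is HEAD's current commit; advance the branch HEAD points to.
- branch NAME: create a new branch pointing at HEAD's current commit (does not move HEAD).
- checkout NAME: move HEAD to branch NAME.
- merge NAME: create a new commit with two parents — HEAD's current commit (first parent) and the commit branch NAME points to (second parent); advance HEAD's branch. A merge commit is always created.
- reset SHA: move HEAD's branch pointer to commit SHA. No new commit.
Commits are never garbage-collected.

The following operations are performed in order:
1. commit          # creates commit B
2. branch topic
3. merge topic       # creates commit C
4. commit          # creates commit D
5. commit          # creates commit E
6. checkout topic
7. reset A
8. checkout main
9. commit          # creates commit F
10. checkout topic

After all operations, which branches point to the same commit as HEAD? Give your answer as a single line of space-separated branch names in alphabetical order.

After op 1 (commit): HEAD=main@B [main=B]
After op 2 (branch): HEAD=main@B [main=B topic=B]
After op 3 (merge): HEAD=main@C [main=C topic=B]
After op 4 (commit): HEAD=main@D [main=D topic=B]
After op 5 (commit): HEAD=main@E [main=E topic=B]
After op 6 (checkout): HEAD=topic@B [main=E topic=B]
After op 7 (reset): HEAD=topic@A [main=E topic=A]
After op 8 (checkout): HEAD=main@E [main=E topic=A]
After op 9 (commit): HEAD=main@F [main=F topic=A]
After op 10 (checkout): HEAD=topic@A [main=F topic=A]

Answer: topic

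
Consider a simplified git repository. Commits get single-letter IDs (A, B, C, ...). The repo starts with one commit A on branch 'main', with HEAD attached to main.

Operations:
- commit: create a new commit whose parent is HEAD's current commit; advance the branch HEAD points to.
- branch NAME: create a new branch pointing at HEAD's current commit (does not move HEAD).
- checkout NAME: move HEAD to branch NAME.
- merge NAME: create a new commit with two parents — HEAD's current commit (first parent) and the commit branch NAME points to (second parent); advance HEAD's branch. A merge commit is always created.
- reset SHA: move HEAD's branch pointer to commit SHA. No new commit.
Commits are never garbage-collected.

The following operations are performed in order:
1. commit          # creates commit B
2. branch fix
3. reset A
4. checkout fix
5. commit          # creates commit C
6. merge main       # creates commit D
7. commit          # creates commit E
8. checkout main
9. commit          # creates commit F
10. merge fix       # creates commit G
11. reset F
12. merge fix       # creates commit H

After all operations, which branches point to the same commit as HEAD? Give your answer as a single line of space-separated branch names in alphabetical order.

After op 1 (commit): HEAD=main@B [main=B]
After op 2 (branch): HEAD=main@B [fix=B main=B]
After op 3 (reset): HEAD=main@A [fix=B main=A]
After op 4 (checkout): HEAD=fix@B [fix=B main=A]
After op 5 (commit): HEAD=fix@C [fix=C main=A]
After op 6 (merge): HEAD=fix@D [fix=D main=A]
After op 7 (commit): HEAD=fix@E [fix=E main=A]
After op 8 (checkout): HEAD=main@A [fix=E main=A]
After op 9 (commit): HEAD=main@F [fix=E main=F]
After op 10 (merge): HEAD=main@G [fix=E main=G]
After op 11 (reset): HEAD=main@F [fix=E main=F]
After op 12 (merge): HEAD=main@H [fix=E main=H]

Answer: main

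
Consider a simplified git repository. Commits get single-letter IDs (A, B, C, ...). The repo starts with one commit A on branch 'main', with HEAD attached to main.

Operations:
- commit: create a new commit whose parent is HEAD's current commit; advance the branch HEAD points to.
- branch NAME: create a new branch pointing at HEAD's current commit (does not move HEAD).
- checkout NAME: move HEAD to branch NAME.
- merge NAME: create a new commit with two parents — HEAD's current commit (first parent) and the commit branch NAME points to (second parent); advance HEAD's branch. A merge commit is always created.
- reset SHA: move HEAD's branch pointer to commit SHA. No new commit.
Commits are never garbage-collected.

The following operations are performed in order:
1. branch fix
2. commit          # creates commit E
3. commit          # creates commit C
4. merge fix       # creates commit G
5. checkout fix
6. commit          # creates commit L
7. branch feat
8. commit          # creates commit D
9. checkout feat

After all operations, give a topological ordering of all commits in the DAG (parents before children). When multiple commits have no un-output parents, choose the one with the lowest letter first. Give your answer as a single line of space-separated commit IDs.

Answer: A E C G L D

Derivation:
After op 1 (branch): HEAD=main@A [fix=A main=A]
After op 2 (commit): HEAD=main@E [fix=A main=E]
After op 3 (commit): HEAD=main@C [fix=A main=C]
After op 4 (merge): HEAD=main@G [fix=A main=G]
After op 5 (checkout): HEAD=fix@A [fix=A main=G]
After op 6 (commit): HEAD=fix@L [fix=L main=G]
After op 7 (branch): HEAD=fix@L [feat=L fix=L main=G]
After op 8 (commit): HEAD=fix@D [feat=L fix=D main=G]
After op 9 (checkout): HEAD=feat@L [feat=L fix=D main=G]
commit A: parents=[]
commit C: parents=['E']
commit D: parents=['L']
commit E: parents=['A']
commit G: parents=['C', 'A']
commit L: parents=['A']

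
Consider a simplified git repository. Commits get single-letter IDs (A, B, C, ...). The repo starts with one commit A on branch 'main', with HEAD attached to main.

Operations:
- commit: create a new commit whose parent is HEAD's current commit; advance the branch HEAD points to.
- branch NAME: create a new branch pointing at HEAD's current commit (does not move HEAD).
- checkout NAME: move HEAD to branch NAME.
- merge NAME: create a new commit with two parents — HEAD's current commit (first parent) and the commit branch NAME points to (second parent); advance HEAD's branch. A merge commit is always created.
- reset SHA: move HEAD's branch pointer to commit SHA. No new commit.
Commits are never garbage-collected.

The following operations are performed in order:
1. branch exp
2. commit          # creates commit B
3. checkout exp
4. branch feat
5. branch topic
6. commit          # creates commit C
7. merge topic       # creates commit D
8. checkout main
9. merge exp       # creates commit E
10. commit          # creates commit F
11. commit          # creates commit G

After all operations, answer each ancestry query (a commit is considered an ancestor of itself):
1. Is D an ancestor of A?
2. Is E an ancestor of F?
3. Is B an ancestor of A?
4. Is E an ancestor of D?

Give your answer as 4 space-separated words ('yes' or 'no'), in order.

Answer: no yes no no

Derivation:
After op 1 (branch): HEAD=main@A [exp=A main=A]
After op 2 (commit): HEAD=main@B [exp=A main=B]
After op 3 (checkout): HEAD=exp@A [exp=A main=B]
After op 4 (branch): HEAD=exp@A [exp=A feat=A main=B]
After op 5 (branch): HEAD=exp@A [exp=A feat=A main=B topic=A]
After op 6 (commit): HEAD=exp@C [exp=C feat=A main=B topic=A]
After op 7 (merge): HEAD=exp@D [exp=D feat=A main=B topic=A]
After op 8 (checkout): HEAD=main@B [exp=D feat=A main=B topic=A]
After op 9 (merge): HEAD=main@E [exp=D feat=A main=E topic=A]
After op 10 (commit): HEAD=main@F [exp=D feat=A main=F topic=A]
After op 11 (commit): HEAD=main@G [exp=D feat=A main=G topic=A]
ancestors(A) = {A}; D in? no
ancestors(F) = {A,B,C,D,E,F}; E in? yes
ancestors(A) = {A}; B in? no
ancestors(D) = {A,C,D}; E in? no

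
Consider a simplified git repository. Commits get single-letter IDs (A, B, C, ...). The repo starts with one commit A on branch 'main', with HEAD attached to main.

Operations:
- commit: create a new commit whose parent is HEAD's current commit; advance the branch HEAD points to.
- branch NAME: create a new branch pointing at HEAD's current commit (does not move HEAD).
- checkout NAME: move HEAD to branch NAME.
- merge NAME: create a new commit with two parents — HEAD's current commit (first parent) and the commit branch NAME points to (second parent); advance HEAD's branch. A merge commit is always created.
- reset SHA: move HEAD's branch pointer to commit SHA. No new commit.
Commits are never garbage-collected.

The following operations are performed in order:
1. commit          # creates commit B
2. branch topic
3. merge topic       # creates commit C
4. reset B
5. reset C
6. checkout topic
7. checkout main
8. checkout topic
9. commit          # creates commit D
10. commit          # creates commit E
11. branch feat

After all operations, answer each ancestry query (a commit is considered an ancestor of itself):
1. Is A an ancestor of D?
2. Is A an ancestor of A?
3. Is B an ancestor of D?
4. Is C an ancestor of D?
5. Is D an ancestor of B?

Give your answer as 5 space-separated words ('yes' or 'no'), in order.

Answer: yes yes yes no no

Derivation:
After op 1 (commit): HEAD=main@B [main=B]
After op 2 (branch): HEAD=main@B [main=B topic=B]
After op 3 (merge): HEAD=main@C [main=C topic=B]
After op 4 (reset): HEAD=main@B [main=B topic=B]
After op 5 (reset): HEAD=main@C [main=C topic=B]
After op 6 (checkout): HEAD=topic@B [main=C topic=B]
After op 7 (checkout): HEAD=main@C [main=C topic=B]
After op 8 (checkout): HEAD=topic@B [main=C topic=B]
After op 9 (commit): HEAD=topic@D [main=C topic=D]
After op 10 (commit): HEAD=topic@E [main=C topic=E]
After op 11 (branch): HEAD=topic@E [feat=E main=C topic=E]
ancestors(D) = {A,B,D}; A in? yes
ancestors(A) = {A}; A in? yes
ancestors(D) = {A,B,D}; B in? yes
ancestors(D) = {A,B,D}; C in? no
ancestors(B) = {A,B}; D in? no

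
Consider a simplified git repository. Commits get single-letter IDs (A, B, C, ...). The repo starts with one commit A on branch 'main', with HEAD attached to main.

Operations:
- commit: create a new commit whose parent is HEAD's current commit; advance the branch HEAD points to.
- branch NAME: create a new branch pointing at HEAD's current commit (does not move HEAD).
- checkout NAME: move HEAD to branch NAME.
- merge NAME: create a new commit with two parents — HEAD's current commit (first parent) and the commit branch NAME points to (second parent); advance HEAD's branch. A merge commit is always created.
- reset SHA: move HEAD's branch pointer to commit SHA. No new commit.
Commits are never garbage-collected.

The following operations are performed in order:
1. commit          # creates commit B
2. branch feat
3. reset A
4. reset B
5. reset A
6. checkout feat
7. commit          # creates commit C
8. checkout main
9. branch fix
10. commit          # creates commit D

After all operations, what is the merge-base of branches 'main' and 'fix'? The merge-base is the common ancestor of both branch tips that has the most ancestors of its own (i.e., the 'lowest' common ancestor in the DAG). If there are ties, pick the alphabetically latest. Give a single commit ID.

Answer: A

Derivation:
After op 1 (commit): HEAD=main@B [main=B]
After op 2 (branch): HEAD=main@B [feat=B main=B]
After op 3 (reset): HEAD=main@A [feat=B main=A]
After op 4 (reset): HEAD=main@B [feat=B main=B]
After op 5 (reset): HEAD=main@A [feat=B main=A]
After op 6 (checkout): HEAD=feat@B [feat=B main=A]
After op 7 (commit): HEAD=feat@C [feat=C main=A]
After op 8 (checkout): HEAD=main@A [feat=C main=A]
After op 9 (branch): HEAD=main@A [feat=C fix=A main=A]
After op 10 (commit): HEAD=main@D [feat=C fix=A main=D]
ancestors(main=D): ['A', 'D']
ancestors(fix=A): ['A']
common: ['A']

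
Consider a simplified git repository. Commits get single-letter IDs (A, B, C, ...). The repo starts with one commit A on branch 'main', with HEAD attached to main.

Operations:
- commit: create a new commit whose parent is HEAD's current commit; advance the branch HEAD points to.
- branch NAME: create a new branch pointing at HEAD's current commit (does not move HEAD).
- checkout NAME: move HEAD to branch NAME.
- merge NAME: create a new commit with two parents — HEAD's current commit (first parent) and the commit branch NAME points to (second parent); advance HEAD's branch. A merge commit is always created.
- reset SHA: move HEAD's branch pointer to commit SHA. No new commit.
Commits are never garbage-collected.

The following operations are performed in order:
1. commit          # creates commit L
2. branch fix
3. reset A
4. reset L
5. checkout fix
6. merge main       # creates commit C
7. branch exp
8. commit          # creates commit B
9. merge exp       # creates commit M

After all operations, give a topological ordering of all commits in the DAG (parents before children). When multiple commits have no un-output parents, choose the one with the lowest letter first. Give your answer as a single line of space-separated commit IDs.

Answer: A L C B M

Derivation:
After op 1 (commit): HEAD=main@L [main=L]
After op 2 (branch): HEAD=main@L [fix=L main=L]
After op 3 (reset): HEAD=main@A [fix=L main=A]
After op 4 (reset): HEAD=main@L [fix=L main=L]
After op 5 (checkout): HEAD=fix@L [fix=L main=L]
After op 6 (merge): HEAD=fix@C [fix=C main=L]
After op 7 (branch): HEAD=fix@C [exp=C fix=C main=L]
After op 8 (commit): HEAD=fix@B [exp=C fix=B main=L]
After op 9 (merge): HEAD=fix@M [exp=C fix=M main=L]
commit A: parents=[]
commit B: parents=['C']
commit C: parents=['L', 'L']
commit L: parents=['A']
commit M: parents=['B', 'C']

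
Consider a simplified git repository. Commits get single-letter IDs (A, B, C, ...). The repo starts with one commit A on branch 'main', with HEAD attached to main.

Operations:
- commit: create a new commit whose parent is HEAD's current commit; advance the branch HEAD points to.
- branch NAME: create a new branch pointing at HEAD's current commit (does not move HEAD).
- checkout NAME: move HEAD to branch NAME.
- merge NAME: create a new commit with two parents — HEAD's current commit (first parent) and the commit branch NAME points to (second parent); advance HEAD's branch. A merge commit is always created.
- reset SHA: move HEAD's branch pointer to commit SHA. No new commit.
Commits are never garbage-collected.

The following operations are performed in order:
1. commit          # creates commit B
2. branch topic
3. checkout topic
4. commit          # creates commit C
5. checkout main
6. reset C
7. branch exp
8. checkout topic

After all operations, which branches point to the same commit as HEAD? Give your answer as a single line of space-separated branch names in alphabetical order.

After op 1 (commit): HEAD=main@B [main=B]
After op 2 (branch): HEAD=main@B [main=B topic=B]
After op 3 (checkout): HEAD=topic@B [main=B topic=B]
After op 4 (commit): HEAD=topic@C [main=B topic=C]
After op 5 (checkout): HEAD=main@B [main=B topic=C]
After op 6 (reset): HEAD=main@C [main=C topic=C]
After op 7 (branch): HEAD=main@C [exp=C main=C topic=C]
After op 8 (checkout): HEAD=topic@C [exp=C main=C topic=C]

Answer: exp main topic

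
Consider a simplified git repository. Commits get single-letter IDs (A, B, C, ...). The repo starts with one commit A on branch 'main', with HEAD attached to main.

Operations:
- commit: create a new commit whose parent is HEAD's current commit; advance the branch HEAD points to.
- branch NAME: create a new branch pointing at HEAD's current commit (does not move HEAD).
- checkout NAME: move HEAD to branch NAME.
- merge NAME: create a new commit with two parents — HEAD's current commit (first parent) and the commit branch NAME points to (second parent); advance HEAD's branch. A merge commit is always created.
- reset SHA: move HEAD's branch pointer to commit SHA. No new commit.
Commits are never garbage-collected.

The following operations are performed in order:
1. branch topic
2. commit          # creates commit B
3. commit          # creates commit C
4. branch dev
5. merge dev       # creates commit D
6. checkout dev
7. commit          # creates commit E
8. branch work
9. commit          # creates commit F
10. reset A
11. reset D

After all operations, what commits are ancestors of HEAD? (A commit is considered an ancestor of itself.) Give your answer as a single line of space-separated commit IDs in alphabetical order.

Answer: A B C D

Derivation:
After op 1 (branch): HEAD=main@A [main=A topic=A]
After op 2 (commit): HEAD=main@B [main=B topic=A]
After op 3 (commit): HEAD=main@C [main=C topic=A]
After op 4 (branch): HEAD=main@C [dev=C main=C topic=A]
After op 5 (merge): HEAD=main@D [dev=C main=D topic=A]
After op 6 (checkout): HEAD=dev@C [dev=C main=D topic=A]
After op 7 (commit): HEAD=dev@E [dev=E main=D topic=A]
After op 8 (branch): HEAD=dev@E [dev=E main=D topic=A work=E]
After op 9 (commit): HEAD=dev@F [dev=F main=D topic=A work=E]
After op 10 (reset): HEAD=dev@A [dev=A main=D topic=A work=E]
After op 11 (reset): HEAD=dev@D [dev=D main=D topic=A work=E]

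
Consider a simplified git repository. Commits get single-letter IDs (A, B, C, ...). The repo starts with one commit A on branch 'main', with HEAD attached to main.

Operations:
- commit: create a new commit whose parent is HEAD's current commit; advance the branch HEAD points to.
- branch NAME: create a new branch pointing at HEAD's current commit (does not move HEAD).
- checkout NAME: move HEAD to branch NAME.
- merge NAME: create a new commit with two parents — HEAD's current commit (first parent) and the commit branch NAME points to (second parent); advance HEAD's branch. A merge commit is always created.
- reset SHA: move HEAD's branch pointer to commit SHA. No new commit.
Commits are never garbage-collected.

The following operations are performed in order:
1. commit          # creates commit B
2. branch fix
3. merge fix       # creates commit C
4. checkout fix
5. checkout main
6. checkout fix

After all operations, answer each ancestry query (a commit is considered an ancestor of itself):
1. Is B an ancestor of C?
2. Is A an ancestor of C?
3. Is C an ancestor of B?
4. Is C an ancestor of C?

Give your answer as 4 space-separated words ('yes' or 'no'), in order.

After op 1 (commit): HEAD=main@B [main=B]
After op 2 (branch): HEAD=main@B [fix=B main=B]
After op 3 (merge): HEAD=main@C [fix=B main=C]
After op 4 (checkout): HEAD=fix@B [fix=B main=C]
After op 5 (checkout): HEAD=main@C [fix=B main=C]
After op 6 (checkout): HEAD=fix@B [fix=B main=C]
ancestors(C) = {A,B,C}; B in? yes
ancestors(C) = {A,B,C}; A in? yes
ancestors(B) = {A,B}; C in? no
ancestors(C) = {A,B,C}; C in? yes

Answer: yes yes no yes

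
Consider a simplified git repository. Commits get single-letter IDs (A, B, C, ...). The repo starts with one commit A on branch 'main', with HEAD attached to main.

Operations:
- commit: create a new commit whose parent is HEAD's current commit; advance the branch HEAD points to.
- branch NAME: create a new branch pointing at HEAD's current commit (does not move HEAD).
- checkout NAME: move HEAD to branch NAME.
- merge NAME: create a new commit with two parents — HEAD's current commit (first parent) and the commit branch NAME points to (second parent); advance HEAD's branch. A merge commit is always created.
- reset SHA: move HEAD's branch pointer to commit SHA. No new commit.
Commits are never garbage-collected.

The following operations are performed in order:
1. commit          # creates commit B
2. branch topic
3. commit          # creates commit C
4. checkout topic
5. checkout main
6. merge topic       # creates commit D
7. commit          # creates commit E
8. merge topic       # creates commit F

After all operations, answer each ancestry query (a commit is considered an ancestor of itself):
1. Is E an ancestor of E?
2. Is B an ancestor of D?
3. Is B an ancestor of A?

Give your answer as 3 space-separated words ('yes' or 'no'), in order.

Answer: yes yes no

Derivation:
After op 1 (commit): HEAD=main@B [main=B]
After op 2 (branch): HEAD=main@B [main=B topic=B]
After op 3 (commit): HEAD=main@C [main=C topic=B]
After op 4 (checkout): HEAD=topic@B [main=C topic=B]
After op 5 (checkout): HEAD=main@C [main=C topic=B]
After op 6 (merge): HEAD=main@D [main=D topic=B]
After op 7 (commit): HEAD=main@E [main=E topic=B]
After op 8 (merge): HEAD=main@F [main=F topic=B]
ancestors(E) = {A,B,C,D,E}; E in? yes
ancestors(D) = {A,B,C,D}; B in? yes
ancestors(A) = {A}; B in? no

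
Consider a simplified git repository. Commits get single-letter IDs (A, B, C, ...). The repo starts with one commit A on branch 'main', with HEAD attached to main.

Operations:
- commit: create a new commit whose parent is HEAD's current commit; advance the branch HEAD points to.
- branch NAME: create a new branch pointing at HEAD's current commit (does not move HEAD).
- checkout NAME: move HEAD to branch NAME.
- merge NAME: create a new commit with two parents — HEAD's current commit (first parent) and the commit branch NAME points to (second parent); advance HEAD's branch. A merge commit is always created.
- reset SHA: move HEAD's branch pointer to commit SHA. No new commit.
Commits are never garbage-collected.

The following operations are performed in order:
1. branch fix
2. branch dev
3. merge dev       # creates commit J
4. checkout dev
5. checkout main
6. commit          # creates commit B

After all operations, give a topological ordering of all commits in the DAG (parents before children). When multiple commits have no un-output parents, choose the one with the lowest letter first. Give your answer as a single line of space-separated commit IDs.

Answer: A J B

Derivation:
After op 1 (branch): HEAD=main@A [fix=A main=A]
After op 2 (branch): HEAD=main@A [dev=A fix=A main=A]
After op 3 (merge): HEAD=main@J [dev=A fix=A main=J]
After op 4 (checkout): HEAD=dev@A [dev=A fix=A main=J]
After op 5 (checkout): HEAD=main@J [dev=A fix=A main=J]
After op 6 (commit): HEAD=main@B [dev=A fix=A main=B]
commit A: parents=[]
commit B: parents=['J']
commit J: parents=['A', 'A']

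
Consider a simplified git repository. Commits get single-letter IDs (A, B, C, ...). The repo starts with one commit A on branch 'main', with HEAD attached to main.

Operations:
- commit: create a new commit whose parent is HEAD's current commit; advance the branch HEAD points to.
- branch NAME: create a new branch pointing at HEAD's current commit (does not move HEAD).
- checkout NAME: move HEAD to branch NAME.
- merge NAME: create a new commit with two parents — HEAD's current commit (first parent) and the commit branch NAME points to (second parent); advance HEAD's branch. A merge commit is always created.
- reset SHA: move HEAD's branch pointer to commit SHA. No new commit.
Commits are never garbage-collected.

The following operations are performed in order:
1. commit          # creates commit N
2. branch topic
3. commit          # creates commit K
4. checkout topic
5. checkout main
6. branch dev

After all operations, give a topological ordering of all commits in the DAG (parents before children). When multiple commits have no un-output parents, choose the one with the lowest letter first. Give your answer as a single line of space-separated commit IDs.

Answer: A N K

Derivation:
After op 1 (commit): HEAD=main@N [main=N]
After op 2 (branch): HEAD=main@N [main=N topic=N]
After op 3 (commit): HEAD=main@K [main=K topic=N]
After op 4 (checkout): HEAD=topic@N [main=K topic=N]
After op 5 (checkout): HEAD=main@K [main=K topic=N]
After op 6 (branch): HEAD=main@K [dev=K main=K topic=N]
commit A: parents=[]
commit K: parents=['N']
commit N: parents=['A']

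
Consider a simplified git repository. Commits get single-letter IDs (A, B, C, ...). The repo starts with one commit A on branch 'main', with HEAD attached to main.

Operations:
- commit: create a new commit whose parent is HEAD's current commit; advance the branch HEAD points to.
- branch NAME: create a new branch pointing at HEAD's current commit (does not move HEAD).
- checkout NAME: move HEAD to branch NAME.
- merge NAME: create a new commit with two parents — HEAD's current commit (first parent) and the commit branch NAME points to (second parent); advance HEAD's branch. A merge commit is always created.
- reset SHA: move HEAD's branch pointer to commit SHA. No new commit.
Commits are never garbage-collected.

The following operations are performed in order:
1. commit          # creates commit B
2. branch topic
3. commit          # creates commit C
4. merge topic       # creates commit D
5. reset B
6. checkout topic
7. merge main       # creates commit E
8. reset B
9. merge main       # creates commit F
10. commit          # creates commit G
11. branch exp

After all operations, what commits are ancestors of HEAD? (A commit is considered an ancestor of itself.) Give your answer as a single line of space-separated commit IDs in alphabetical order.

Answer: A B F G

Derivation:
After op 1 (commit): HEAD=main@B [main=B]
After op 2 (branch): HEAD=main@B [main=B topic=B]
After op 3 (commit): HEAD=main@C [main=C topic=B]
After op 4 (merge): HEAD=main@D [main=D topic=B]
After op 5 (reset): HEAD=main@B [main=B topic=B]
After op 6 (checkout): HEAD=topic@B [main=B topic=B]
After op 7 (merge): HEAD=topic@E [main=B topic=E]
After op 8 (reset): HEAD=topic@B [main=B topic=B]
After op 9 (merge): HEAD=topic@F [main=B topic=F]
After op 10 (commit): HEAD=topic@G [main=B topic=G]
After op 11 (branch): HEAD=topic@G [exp=G main=B topic=G]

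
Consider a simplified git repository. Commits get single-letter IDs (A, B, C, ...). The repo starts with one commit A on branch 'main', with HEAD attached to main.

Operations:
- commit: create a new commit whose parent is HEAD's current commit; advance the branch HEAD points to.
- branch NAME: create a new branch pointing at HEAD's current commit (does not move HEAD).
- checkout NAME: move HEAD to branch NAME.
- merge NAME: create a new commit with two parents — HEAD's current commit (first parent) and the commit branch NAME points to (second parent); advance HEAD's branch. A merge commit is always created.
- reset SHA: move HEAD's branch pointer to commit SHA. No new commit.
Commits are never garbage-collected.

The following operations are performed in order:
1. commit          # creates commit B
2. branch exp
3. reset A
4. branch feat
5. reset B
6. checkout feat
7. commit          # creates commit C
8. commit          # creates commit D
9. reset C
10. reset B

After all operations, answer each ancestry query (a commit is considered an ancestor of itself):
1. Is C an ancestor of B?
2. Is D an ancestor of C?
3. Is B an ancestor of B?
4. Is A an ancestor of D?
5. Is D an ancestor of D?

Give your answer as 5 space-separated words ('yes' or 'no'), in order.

Answer: no no yes yes yes

Derivation:
After op 1 (commit): HEAD=main@B [main=B]
After op 2 (branch): HEAD=main@B [exp=B main=B]
After op 3 (reset): HEAD=main@A [exp=B main=A]
After op 4 (branch): HEAD=main@A [exp=B feat=A main=A]
After op 5 (reset): HEAD=main@B [exp=B feat=A main=B]
After op 6 (checkout): HEAD=feat@A [exp=B feat=A main=B]
After op 7 (commit): HEAD=feat@C [exp=B feat=C main=B]
After op 8 (commit): HEAD=feat@D [exp=B feat=D main=B]
After op 9 (reset): HEAD=feat@C [exp=B feat=C main=B]
After op 10 (reset): HEAD=feat@B [exp=B feat=B main=B]
ancestors(B) = {A,B}; C in? no
ancestors(C) = {A,C}; D in? no
ancestors(B) = {A,B}; B in? yes
ancestors(D) = {A,C,D}; A in? yes
ancestors(D) = {A,C,D}; D in? yes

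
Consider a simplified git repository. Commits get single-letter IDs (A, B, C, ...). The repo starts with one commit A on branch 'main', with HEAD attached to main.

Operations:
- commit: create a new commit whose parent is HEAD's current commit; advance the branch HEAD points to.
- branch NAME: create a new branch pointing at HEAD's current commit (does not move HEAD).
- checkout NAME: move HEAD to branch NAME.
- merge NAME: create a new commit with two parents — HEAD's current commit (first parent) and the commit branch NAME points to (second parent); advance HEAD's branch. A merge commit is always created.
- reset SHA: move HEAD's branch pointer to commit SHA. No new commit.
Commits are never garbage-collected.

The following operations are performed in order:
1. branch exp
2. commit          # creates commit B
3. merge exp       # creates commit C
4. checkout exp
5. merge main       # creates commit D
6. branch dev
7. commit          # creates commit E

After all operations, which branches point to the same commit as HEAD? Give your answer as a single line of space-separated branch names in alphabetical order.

Answer: exp

Derivation:
After op 1 (branch): HEAD=main@A [exp=A main=A]
After op 2 (commit): HEAD=main@B [exp=A main=B]
After op 3 (merge): HEAD=main@C [exp=A main=C]
After op 4 (checkout): HEAD=exp@A [exp=A main=C]
After op 5 (merge): HEAD=exp@D [exp=D main=C]
After op 6 (branch): HEAD=exp@D [dev=D exp=D main=C]
After op 7 (commit): HEAD=exp@E [dev=D exp=E main=C]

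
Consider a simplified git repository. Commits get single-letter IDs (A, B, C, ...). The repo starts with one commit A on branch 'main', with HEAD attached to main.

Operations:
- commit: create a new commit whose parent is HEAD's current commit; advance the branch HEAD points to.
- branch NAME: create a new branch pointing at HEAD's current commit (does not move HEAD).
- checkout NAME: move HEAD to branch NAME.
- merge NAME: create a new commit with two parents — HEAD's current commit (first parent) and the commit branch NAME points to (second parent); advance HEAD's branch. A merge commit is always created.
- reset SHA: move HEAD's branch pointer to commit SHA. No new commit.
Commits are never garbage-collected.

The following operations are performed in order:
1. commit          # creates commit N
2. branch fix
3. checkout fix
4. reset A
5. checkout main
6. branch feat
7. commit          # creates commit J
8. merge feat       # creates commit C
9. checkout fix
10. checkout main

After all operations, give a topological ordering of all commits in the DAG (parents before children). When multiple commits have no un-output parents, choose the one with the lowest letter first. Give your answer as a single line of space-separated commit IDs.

Answer: A N J C

Derivation:
After op 1 (commit): HEAD=main@N [main=N]
After op 2 (branch): HEAD=main@N [fix=N main=N]
After op 3 (checkout): HEAD=fix@N [fix=N main=N]
After op 4 (reset): HEAD=fix@A [fix=A main=N]
After op 5 (checkout): HEAD=main@N [fix=A main=N]
After op 6 (branch): HEAD=main@N [feat=N fix=A main=N]
After op 7 (commit): HEAD=main@J [feat=N fix=A main=J]
After op 8 (merge): HEAD=main@C [feat=N fix=A main=C]
After op 9 (checkout): HEAD=fix@A [feat=N fix=A main=C]
After op 10 (checkout): HEAD=main@C [feat=N fix=A main=C]
commit A: parents=[]
commit C: parents=['J', 'N']
commit J: parents=['N']
commit N: parents=['A']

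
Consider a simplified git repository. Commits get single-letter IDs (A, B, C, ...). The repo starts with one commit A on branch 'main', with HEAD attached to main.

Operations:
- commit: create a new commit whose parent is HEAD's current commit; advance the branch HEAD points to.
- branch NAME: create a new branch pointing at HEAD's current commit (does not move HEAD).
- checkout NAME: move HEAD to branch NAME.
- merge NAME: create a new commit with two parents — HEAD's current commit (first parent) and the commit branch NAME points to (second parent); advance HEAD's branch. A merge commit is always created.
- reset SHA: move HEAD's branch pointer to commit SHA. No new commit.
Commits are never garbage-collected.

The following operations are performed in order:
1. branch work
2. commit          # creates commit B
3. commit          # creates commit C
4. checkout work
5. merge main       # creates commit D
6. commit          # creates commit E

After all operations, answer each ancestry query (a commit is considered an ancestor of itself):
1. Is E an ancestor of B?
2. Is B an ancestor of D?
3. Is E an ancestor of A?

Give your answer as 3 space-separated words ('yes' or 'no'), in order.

After op 1 (branch): HEAD=main@A [main=A work=A]
After op 2 (commit): HEAD=main@B [main=B work=A]
After op 3 (commit): HEAD=main@C [main=C work=A]
After op 4 (checkout): HEAD=work@A [main=C work=A]
After op 5 (merge): HEAD=work@D [main=C work=D]
After op 6 (commit): HEAD=work@E [main=C work=E]
ancestors(B) = {A,B}; E in? no
ancestors(D) = {A,B,C,D}; B in? yes
ancestors(A) = {A}; E in? no

Answer: no yes no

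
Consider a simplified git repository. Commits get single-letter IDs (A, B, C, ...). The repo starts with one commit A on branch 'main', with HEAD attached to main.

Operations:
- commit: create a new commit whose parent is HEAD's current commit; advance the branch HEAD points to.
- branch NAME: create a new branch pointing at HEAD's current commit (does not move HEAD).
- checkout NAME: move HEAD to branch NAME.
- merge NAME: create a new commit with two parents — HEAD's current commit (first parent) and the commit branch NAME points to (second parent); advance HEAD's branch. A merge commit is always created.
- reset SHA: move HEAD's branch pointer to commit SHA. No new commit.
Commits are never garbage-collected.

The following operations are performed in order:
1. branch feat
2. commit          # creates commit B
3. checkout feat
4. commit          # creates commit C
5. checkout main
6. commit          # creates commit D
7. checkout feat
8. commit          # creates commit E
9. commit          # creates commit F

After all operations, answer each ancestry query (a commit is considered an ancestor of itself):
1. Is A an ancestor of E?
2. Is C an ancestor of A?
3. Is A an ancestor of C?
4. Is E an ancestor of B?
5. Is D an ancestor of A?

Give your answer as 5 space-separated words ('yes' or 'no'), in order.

After op 1 (branch): HEAD=main@A [feat=A main=A]
After op 2 (commit): HEAD=main@B [feat=A main=B]
After op 3 (checkout): HEAD=feat@A [feat=A main=B]
After op 4 (commit): HEAD=feat@C [feat=C main=B]
After op 5 (checkout): HEAD=main@B [feat=C main=B]
After op 6 (commit): HEAD=main@D [feat=C main=D]
After op 7 (checkout): HEAD=feat@C [feat=C main=D]
After op 8 (commit): HEAD=feat@E [feat=E main=D]
After op 9 (commit): HEAD=feat@F [feat=F main=D]
ancestors(E) = {A,C,E}; A in? yes
ancestors(A) = {A}; C in? no
ancestors(C) = {A,C}; A in? yes
ancestors(B) = {A,B}; E in? no
ancestors(A) = {A}; D in? no

Answer: yes no yes no no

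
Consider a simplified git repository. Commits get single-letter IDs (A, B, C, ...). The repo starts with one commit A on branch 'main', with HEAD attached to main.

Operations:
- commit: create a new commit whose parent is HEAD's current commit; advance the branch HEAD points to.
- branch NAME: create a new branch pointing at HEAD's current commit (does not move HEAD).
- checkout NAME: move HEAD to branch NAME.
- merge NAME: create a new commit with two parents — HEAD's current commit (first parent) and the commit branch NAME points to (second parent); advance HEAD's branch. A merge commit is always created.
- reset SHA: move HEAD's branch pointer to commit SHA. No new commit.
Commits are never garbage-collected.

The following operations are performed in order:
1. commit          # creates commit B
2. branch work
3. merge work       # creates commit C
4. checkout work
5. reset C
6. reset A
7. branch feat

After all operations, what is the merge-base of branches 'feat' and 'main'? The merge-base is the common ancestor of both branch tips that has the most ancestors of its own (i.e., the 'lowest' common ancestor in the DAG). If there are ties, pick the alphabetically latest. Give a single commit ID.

Answer: A

Derivation:
After op 1 (commit): HEAD=main@B [main=B]
After op 2 (branch): HEAD=main@B [main=B work=B]
After op 3 (merge): HEAD=main@C [main=C work=B]
After op 4 (checkout): HEAD=work@B [main=C work=B]
After op 5 (reset): HEAD=work@C [main=C work=C]
After op 6 (reset): HEAD=work@A [main=C work=A]
After op 7 (branch): HEAD=work@A [feat=A main=C work=A]
ancestors(feat=A): ['A']
ancestors(main=C): ['A', 'B', 'C']
common: ['A']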